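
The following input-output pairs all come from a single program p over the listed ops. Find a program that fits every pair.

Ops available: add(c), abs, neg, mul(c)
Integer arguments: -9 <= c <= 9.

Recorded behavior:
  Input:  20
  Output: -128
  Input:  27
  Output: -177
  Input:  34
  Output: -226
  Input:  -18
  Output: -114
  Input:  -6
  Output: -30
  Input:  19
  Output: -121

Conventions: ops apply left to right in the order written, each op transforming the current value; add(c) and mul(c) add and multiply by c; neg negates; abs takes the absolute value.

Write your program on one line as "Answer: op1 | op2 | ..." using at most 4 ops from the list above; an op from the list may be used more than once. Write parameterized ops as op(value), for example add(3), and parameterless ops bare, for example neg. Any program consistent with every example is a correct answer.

abs | mul(-7) | add(4) | add(8)

Check, running the answer program on each example:
  20 -> 20 -> -140 -> -136 -> -128
  27 -> 27 -> -189 -> -185 -> -177
  34 -> 34 -> -238 -> -234 -> -226
  -18 -> 18 -> -126 -> -122 -> -114
  -6 -> 6 -> -42 -> -38 -> -30
  19 -> 19 -> -133 -> -129 -> -121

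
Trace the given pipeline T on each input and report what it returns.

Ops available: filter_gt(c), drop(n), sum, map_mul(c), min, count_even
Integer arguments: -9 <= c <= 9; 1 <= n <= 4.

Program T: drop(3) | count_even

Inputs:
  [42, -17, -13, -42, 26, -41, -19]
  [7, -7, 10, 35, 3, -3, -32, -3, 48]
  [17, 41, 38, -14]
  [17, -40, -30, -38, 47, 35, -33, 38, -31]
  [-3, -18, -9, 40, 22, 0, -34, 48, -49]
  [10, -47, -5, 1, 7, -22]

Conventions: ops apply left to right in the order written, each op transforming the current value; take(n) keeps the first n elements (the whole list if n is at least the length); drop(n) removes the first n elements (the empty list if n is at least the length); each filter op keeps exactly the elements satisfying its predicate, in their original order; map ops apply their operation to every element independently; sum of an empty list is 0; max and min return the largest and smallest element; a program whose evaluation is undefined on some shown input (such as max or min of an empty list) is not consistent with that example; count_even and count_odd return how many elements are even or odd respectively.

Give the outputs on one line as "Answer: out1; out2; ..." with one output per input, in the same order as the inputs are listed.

Execution, op by op:
  [42, -17, -13, -42, 26, -41, -19] -> [-42, 26, -41, -19] -> 2
  [7, -7, 10, 35, 3, -3, -32, -3, 48] -> [35, 3, -3, -32, -3, 48] -> 2
  [17, 41, 38, -14] -> [-14] -> 1
  [17, -40, -30, -38, 47, 35, -33, 38, -31] -> [-38, 47, 35, -33, 38, -31] -> 2
  [-3, -18, -9, 40, 22, 0, -34, 48, -49] -> [40, 22, 0, -34, 48, -49] -> 5
  [10, -47, -5, 1, 7, -22] -> [1, 7, -22] -> 1

2; 2; 1; 2; 5; 1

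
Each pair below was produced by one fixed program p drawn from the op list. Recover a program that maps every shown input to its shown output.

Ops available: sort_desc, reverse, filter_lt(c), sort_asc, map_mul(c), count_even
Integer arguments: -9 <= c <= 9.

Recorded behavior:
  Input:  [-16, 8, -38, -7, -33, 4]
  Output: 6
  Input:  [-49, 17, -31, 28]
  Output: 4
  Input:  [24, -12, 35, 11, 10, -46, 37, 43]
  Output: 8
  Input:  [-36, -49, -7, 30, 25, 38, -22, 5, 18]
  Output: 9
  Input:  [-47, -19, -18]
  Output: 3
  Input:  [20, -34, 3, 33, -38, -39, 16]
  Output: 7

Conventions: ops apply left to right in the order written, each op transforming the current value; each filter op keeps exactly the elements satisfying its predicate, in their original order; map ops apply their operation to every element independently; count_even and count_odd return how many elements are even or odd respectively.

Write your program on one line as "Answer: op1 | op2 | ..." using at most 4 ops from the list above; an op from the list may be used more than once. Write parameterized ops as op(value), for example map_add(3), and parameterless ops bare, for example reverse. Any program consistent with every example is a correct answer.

map_mul(3) | map_mul(4) | count_even

Check, running the answer program on each example:
  [-16, 8, -38, -7, -33, 4] -> [-48, 24, -114, -21, -99, 12] -> [-192, 96, -456, -84, -396, 48] -> 6
  [-49, 17, -31, 28] -> [-147, 51, -93, 84] -> [-588, 204, -372, 336] -> 4
  [24, -12, 35, 11, 10, -46, 37, 43] -> [72, -36, 105, 33, 30, -138, 111, 129] -> [288, -144, 420, 132, 120, -552, 444, 516] -> 8
  [-36, -49, -7, 30, 25, 38, -22, 5, 18] -> [-108, -147, -21, 90, 75, 114, -66, 15, 54] -> [-432, -588, -84, 360, 300, 456, -264, 60, 216] -> 9
  [-47, -19, -18] -> [-141, -57, -54] -> [-564, -228, -216] -> 3
  [20, -34, 3, 33, -38, -39, 16] -> [60, -102, 9, 99, -114, -117, 48] -> [240, -408, 36, 396, -456, -468, 192] -> 7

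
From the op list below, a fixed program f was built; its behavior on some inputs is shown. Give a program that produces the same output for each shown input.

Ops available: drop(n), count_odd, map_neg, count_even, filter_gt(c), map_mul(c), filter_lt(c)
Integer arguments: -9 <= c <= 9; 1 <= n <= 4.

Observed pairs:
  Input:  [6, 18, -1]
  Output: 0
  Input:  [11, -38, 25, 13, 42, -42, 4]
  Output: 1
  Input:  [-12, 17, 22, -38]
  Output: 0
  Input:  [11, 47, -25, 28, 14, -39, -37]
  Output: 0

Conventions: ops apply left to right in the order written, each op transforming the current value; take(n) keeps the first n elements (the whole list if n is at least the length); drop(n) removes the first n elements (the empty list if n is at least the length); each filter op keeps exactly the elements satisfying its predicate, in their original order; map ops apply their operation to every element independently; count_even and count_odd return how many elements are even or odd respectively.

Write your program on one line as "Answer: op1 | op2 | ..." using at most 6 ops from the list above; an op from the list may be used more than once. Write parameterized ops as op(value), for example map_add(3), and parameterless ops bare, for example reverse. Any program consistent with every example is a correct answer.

drop(3) | map_mul(3) | map_mul(-3) | filter_lt(5) | count_odd

Check, running the answer program on each example:
  [6, 18, -1] -> [] -> [] -> [] -> [] -> 0
  [11, -38, 25, 13, 42, -42, 4] -> [13, 42, -42, 4] -> [39, 126, -126, 12] -> [-117, -378, 378, -36] -> [-117, -378, -36] -> 1
  [-12, 17, 22, -38] -> [-38] -> [-114] -> [342] -> [] -> 0
  [11, 47, -25, 28, 14, -39, -37] -> [28, 14, -39, -37] -> [84, 42, -117, -111] -> [-252, -126, 351, 333] -> [-252, -126] -> 0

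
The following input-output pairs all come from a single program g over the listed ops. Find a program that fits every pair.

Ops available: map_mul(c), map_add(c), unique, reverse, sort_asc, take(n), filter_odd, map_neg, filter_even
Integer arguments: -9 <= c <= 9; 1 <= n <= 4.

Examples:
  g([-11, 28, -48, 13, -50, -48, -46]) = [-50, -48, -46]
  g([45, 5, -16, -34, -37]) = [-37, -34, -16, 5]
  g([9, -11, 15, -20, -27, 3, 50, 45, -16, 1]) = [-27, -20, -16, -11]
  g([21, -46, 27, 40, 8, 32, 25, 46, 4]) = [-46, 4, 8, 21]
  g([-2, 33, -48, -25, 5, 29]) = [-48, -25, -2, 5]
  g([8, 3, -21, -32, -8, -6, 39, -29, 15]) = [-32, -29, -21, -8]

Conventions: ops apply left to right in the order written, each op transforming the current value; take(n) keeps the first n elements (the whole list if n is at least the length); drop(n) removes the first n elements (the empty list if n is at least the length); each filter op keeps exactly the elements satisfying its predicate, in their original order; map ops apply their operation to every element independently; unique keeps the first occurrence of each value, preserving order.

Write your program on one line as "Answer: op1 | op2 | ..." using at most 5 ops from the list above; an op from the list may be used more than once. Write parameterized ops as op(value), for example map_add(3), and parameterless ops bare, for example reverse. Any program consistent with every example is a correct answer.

sort_asc | map_neg | take(4) | unique | map_neg

Check, running the answer program on each example:
  [-11, 28, -48, 13, -50, -48, -46] -> [-50, -48, -48, -46, -11, 13, 28] -> [50, 48, 48, 46, 11, -13, -28] -> [50, 48, 48, 46] -> [50, 48, 46] -> [-50, -48, -46]
  [45, 5, -16, -34, -37] -> [-37, -34, -16, 5, 45] -> [37, 34, 16, -5, -45] -> [37, 34, 16, -5] -> [37, 34, 16, -5] -> [-37, -34, -16, 5]
  [9, -11, 15, -20, -27, 3, 50, 45, -16, 1] -> [-27, -20, -16, -11, 1, 3, 9, 15, 45, 50] -> [27, 20, 16, 11, -1, -3, -9, -15, -45, -50] -> [27, 20, 16, 11] -> [27, 20, 16, 11] -> [-27, -20, -16, -11]
  [21, -46, 27, 40, 8, 32, 25, 46, 4] -> [-46, 4, 8, 21, 25, 27, 32, 40, 46] -> [46, -4, -8, -21, -25, -27, -32, -40, -46] -> [46, -4, -8, -21] -> [46, -4, -8, -21] -> [-46, 4, 8, 21]
  [-2, 33, -48, -25, 5, 29] -> [-48, -25, -2, 5, 29, 33] -> [48, 25, 2, -5, -29, -33] -> [48, 25, 2, -5] -> [48, 25, 2, -5] -> [-48, -25, -2, 5]
  [8, 3, -21, -32, -8, -6, 39, -29, 15] -> [-32, -29, -21, -8, -6, 3, 8, 15, 39] -> [32, 29, 21, 8, 6, -3, -8, -15, -39] -> [32, 29, 21, 8] -> [32, 29, 21, 8] -> [-32, -29, -21, -8]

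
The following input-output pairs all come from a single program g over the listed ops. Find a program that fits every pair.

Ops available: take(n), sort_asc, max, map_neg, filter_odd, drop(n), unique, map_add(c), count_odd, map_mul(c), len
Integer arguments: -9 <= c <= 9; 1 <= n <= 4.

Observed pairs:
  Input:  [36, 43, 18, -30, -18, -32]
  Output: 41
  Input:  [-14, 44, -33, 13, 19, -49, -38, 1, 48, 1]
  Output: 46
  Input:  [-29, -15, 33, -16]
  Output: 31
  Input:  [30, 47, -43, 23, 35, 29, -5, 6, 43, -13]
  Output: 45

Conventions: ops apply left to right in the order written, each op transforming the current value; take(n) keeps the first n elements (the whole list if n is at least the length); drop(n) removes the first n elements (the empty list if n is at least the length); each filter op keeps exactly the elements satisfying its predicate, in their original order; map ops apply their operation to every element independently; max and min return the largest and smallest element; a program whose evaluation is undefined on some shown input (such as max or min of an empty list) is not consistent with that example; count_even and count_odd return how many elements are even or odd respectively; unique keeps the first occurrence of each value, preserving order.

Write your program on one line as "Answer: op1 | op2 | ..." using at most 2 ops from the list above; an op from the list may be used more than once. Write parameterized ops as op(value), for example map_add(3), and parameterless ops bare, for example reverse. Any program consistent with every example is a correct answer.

map_add(-2) | max

Check, running the answer program on each example:
  [36, 43, 18, -30, -18, -32] -> [34, 41, 16, -32, -20, -34] -> 41
  [-14, 44, -33, 13, 19, -49, -38, 1, 48, 1] -> [-16, 42, -35, 11, 17, -51, -40, -1, 46, -1] -> 46
  [-29, -15, 33, -16] -> [-31, -17, 31, -18] -> 31
  [30, 47, -43, 23, 35, 29, -5, 6, 43, -13] -> [28, 45, -45, 21, 33, 27, -7, 4, 41, -15] -> 45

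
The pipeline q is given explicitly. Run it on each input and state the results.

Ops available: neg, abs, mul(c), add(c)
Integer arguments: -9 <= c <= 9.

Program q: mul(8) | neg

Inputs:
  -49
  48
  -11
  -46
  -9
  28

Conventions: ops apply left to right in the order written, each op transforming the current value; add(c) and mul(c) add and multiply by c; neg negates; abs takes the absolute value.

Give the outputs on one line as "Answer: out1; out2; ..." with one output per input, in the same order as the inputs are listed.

Execution, op by op:
  -49 -> -392 -> 392
  48 -> 384 -> -384
  -11 -> -88 -> 88
  -46 -> -368 -> 368
  -9 -> -72 -> 72
  28 -> 224 -> -224

392; -384; 88; 368; 72; -224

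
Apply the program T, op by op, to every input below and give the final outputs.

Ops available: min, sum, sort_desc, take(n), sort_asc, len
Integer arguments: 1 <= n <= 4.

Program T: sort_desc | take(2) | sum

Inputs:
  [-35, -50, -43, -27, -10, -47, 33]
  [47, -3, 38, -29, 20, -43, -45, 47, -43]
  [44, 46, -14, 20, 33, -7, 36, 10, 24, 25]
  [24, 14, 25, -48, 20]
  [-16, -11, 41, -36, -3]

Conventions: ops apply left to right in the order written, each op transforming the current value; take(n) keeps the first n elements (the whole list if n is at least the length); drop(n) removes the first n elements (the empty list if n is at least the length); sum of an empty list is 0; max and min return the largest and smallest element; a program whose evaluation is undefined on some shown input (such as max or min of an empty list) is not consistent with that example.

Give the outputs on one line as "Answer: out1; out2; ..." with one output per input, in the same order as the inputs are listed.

Execution, op by op:
  [-35, -50, -43, -27, -10, -47, 33] -> [33, -10, -27, -35, -43, -47, -50] -> [33, -10] -> 23
  [47, -3, 38, -29, 20, -43, -45, 47, -43] -> [47, 47, 38, 20, -3, -29, -43, -43, -45] -> [47, 47] -> 94
  [44, 46, -14, 20, 33, -7, 36, 10, 24, 25] -> [46, 44, 36, 33, 25, 24, 20, 10, -7, -14] -> [46, 44] -> 90
  [24, 14, 25, -48, 20] -> [25, 24, 20, 14, -48] -> [25, 24] -> 49
  [-16, -11, 41, -36, -3] -> [41, -3, -11, -16, -36] -> [41, -3] -> 38

23; 94; 90; 49; 38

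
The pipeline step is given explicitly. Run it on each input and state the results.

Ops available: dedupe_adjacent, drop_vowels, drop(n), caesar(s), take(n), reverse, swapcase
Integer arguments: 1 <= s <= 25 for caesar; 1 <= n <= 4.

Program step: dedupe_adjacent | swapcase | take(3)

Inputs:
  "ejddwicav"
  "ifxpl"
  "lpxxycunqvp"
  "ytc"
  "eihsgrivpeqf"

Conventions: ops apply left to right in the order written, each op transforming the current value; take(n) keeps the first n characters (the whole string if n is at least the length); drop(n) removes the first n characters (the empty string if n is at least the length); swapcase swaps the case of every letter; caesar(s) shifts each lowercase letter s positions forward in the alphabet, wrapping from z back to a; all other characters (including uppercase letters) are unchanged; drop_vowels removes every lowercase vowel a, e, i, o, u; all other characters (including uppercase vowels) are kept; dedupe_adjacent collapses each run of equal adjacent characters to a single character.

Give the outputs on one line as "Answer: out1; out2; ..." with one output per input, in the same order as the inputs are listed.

Execution, op by op:
  "ejddwicav" -> "ejdwicav" -> "EJDWICAV" -> "EJD"
  "ifxpl" -> "ifxpl" -> "IFXPL" -> "IFX"
  "lpxxycunqvp" -> "lpxycunqvp" -> "LPXYCUNQVP" -> "LPX"
  "ytc" -> "ytc" -> "YTC" -> "YTC"
  "eihsgrivpeqf" -> "eihsgrivpeqf" -> "EIHSGRIVPEQF" -> "EIH"

"EJD"; "IFX"; "LPX"; "YTC"; "EIH"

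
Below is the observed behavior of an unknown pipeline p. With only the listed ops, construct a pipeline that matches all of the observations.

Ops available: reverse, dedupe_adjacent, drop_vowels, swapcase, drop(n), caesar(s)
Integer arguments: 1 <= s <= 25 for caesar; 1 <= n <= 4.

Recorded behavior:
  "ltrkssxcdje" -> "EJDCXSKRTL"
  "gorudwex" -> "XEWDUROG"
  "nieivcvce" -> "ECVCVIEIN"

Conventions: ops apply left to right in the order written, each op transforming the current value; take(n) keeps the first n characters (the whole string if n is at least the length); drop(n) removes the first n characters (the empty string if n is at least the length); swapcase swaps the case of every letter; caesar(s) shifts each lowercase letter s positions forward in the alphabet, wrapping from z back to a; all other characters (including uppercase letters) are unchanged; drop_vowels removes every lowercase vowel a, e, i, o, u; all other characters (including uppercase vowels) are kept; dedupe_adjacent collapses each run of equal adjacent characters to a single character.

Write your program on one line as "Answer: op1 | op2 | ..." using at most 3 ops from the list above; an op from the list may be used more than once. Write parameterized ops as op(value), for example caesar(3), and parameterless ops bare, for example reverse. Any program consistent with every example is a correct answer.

swapcase | reverse | dedupe_adjacent

Check, running the answer program on each example:
  "ltrkssxcdje" -> "LTRKSSXCDJE" -> "EJDCXSSKRTL" -> "EJDCXSKRTL"
  "gorudwex" -> "GORUDWEX" -> "XEWDUROG" -> "XEWDUROG"
  "nieivcvce" -> "NIEIVCVCE" -> "ECVCVIEIN" -> "ECVCVIEIN"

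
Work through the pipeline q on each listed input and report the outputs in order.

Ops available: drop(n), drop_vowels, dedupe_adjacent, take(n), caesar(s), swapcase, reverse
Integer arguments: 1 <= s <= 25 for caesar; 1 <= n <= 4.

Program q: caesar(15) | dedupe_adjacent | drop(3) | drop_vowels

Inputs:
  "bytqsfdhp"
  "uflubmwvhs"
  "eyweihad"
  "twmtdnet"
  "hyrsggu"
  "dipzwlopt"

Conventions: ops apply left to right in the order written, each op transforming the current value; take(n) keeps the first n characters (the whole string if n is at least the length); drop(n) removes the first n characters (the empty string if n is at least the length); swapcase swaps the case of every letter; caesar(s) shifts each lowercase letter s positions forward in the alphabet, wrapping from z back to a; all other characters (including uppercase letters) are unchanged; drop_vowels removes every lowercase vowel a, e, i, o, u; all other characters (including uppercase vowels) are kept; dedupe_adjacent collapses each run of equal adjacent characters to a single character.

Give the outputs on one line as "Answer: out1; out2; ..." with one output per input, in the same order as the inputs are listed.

Execution, op by op:
  "bytqsfdhp" -> "qnifhuswe" -> "qnifhuswe" -> "fhuswe" -> "fhsw"
  "uflubmwvhs" -> "juajqblkwh" -> "juajqblkwh" -> "jqblkwh" -> "jqblkwh"
  "eyweihad" -> "tnltxwps" -> "tnltxwps" -> "txwps" -> "txwps"
  "twmtdnet" -> "ilbiscti" -> "ilbiscti" -> "iscti" -> "sct"
  "hyrsggu" -> "wnghvvj" -> "wnghvj" -> "hvj" -> "hvj"
  "dipzwlopt" -> "sxeoladei" -> "sxeoladei" -> "oladei" -> "ld"

"fhsw"; "jqblkwh"; "txwps"; "sct"; "hvj"; "ld"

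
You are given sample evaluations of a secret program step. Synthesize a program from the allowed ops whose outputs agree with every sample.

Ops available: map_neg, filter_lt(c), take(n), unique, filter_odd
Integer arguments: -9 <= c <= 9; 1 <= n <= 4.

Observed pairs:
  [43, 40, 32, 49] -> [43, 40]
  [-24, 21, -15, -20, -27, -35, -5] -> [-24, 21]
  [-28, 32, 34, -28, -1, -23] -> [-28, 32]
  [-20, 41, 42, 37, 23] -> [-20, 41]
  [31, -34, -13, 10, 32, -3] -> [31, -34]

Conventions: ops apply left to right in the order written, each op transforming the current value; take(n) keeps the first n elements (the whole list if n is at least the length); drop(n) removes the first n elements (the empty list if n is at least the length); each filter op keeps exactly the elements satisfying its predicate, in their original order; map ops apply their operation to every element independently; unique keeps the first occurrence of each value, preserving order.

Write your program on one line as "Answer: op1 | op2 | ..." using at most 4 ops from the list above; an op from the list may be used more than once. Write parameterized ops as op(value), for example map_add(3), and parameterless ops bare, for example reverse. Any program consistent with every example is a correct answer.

map_neg | unique | take(2) | map_neg

Check, running the answer program on each example:
  [43, 40, 32, 49] -> [-43, -40, -32, -49] -> [-43, -40, -32, -49] -> [-43, -40] -> [43, 40]
  [-24, 21, -15, -20, -27, -35, -5] -> [24, -21, 15, 20, 27, 35, 5] -> [24, -21, 15, 20, 27, 35, 5] -> [24, -21] -> [-24, 21]
  [-28, 32, 34, -28, -1, -23] -> [28, -32, -34, 28, 1, 23] -> [28, -32, -34, 1, 23] -> [28, -32] -> [-28, 32]
  [-20, 41, 42, 37, 23] -> [20, -41, -42, -37, -23] -> [20, -41, -42, -37, -23] -> [20, -41] -> [-20, 41]
  [31, -34, -13, 10, 32, -3] -> [-31, 34, 13, -10, -32, 3] -> [-31, 34, 13, -10, -32, 3] -> [-31, 34] -> [31, -34]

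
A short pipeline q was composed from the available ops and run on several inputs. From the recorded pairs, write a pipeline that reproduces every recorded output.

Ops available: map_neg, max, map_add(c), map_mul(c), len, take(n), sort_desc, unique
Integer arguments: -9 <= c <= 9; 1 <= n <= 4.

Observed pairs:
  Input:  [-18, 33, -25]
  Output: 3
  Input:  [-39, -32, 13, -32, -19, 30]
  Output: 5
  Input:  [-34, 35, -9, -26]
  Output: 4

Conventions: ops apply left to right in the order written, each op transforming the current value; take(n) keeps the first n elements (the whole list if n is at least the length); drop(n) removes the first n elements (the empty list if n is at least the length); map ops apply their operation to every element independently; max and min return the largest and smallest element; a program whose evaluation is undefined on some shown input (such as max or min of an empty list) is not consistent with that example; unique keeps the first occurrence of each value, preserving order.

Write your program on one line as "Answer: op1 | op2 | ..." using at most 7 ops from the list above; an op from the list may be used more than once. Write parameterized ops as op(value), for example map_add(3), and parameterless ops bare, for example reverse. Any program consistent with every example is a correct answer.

map_add(3) | sort_desc | unique | map_neg | map_mul(9) | len

Check, running the answer program on each example:
  [-18, 33, -25] -> [-15, 36, -22] -> [36, -15, -22] -> [36, -15, -22] -> [-36, 15, 22] -> [-324, 135, 198] -> 3
  [-39, -32, 13, -32, -19, 30] -> [-36, -29, 16, -29, -16, 33] -> [33, 16, -16, -29, -29, -36] -> [33, 16, -16, -29, -36] -> [-33, -16, 16, 29, 36] -> [-297, -144, 144, 261, 324] -> 5
  [-34, 35, -9, -26] -> [-31, 38, -6, -23] -> [38, -6, -23, -31] -> [38, -6, -23, -31] -> [-38, 6, 23, 31] -> [-342, 54, 207, 279] -> 4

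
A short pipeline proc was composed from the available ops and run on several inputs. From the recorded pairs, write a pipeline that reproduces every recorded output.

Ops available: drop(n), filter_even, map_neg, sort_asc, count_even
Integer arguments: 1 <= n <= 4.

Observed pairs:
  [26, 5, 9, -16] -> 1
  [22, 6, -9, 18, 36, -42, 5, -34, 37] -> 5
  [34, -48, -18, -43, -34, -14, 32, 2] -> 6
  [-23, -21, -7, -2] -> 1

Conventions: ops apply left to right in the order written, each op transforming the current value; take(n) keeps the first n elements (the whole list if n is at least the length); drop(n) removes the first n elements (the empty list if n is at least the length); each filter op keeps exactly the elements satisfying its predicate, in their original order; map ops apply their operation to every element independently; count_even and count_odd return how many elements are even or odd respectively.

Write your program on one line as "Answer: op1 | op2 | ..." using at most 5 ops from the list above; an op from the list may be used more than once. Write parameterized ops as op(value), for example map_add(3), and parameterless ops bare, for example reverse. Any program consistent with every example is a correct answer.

map_neg | drop(1) | sort_asc | count_even

Check, running the answer program on each example:
  [26, 5, 9, -16] -> [-26, -5, -9, 16] -> [-5, -9, 16] -> [-9, -5, 16] -> 1
  [22, 6, -9, 18, 36, -42, 5, -34, 37] -> [-22, -6, 9, -18, -36, 42, -5, 34, -37] -> [-6, 9, -18, -36, 42, -5, 34, -37] -> [-37, -36, -18, -6, -5, 9, 34, 42] -> 5
  [34, -48, -18, -43, -34, -14, 32, 2] -> [-34, 48, 18, 43, 34, 14, -32, -2] -> [48, 18, 43, 34, 14, -32, -2] -> [-32, -2, 14, 18, 34, 43, 48] -> 6
  [-23, -21, -7, -2] -> [23, 21, 7, 2] -> [21, 7, 2] -> [2, 7, 21] -> 1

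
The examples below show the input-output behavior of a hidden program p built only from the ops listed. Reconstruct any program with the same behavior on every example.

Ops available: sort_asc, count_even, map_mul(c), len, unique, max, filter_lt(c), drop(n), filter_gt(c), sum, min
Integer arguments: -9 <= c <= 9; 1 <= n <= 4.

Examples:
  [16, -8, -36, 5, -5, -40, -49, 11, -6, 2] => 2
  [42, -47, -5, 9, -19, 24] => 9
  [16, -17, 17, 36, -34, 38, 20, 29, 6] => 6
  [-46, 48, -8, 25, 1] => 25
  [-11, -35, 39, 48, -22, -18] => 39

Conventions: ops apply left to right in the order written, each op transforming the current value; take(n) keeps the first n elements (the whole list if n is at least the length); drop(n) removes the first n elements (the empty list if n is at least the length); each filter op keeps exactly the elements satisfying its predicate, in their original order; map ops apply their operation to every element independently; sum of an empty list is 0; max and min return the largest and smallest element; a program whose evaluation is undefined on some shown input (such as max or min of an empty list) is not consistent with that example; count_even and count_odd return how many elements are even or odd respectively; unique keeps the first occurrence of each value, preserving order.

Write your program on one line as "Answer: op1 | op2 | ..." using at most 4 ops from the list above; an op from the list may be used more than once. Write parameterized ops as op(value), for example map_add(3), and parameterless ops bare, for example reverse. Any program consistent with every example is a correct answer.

filter_gt(1) | sort_asc | min

Check, running the answer program on each example:
  [16, -8, -36, 5, -5, -40, -49, 11, -6, 2] -> [16, 5, 11, 2] -> [2, 5, 11, 16] -> 2
  [42, -47, -5, 9, -19, 24] -> [42, 9, 24] -> [9, 24, 42] -> 9
  [16, -17, 17, 36, -34, 38, 20, 29, 6] -> [16, 17, 36, 38, 20, 29, 6] -> [6, 16, 17, 20, 29, 36, 38] -> 6
  [-46, 48, -8, 25, 1] -> [48, 25] -> [25, 48] -> 25
  [-11, -35, 39, 48, -22, -18] -> [39, 48] -> [39, 48] -> 39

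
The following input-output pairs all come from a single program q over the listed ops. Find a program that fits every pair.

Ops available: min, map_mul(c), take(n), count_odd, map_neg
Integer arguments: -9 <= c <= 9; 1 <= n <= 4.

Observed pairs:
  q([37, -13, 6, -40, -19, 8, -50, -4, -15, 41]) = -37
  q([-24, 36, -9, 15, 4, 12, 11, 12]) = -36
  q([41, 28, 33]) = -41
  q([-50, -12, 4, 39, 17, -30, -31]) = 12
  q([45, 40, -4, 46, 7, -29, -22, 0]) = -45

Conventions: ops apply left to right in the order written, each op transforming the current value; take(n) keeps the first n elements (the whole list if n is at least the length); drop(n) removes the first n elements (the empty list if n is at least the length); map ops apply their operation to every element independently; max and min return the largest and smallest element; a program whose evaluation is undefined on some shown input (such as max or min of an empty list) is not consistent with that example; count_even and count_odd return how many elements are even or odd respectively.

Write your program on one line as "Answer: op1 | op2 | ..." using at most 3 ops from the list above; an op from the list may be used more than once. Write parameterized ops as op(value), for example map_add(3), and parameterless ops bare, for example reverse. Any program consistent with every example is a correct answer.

map_neg | take(2) | min

Check, running the answer program on each example:
  [37, -13, 6, -40, -19, 8, -50, -4, -15, 41] -> [-37, 13, -6, 40, 19, -8, 50, 4, 15, -41] -> [-37, 13] -> -37
  [-24, 36, -9, 15, 4, 12, 11, 12] -> [24, -36, 9, -15, -4, -12, -11, -12] -> [24, -36] -> -36
  [41, 28, 33] -> [-41, -28, -33] -> [-41, -28] -> -41
  [-50, -12, 4, 39, 17, -30, -31] -> [50, 12, -4, -39, -17, 30, 31] -> [50, 12] -> 12
  [45, 40, -4, 46, 7, -29, -22, 0] -> [-45, -40, 4, -46, -7, 29, 22, 0] -> [-45, -40] -> -45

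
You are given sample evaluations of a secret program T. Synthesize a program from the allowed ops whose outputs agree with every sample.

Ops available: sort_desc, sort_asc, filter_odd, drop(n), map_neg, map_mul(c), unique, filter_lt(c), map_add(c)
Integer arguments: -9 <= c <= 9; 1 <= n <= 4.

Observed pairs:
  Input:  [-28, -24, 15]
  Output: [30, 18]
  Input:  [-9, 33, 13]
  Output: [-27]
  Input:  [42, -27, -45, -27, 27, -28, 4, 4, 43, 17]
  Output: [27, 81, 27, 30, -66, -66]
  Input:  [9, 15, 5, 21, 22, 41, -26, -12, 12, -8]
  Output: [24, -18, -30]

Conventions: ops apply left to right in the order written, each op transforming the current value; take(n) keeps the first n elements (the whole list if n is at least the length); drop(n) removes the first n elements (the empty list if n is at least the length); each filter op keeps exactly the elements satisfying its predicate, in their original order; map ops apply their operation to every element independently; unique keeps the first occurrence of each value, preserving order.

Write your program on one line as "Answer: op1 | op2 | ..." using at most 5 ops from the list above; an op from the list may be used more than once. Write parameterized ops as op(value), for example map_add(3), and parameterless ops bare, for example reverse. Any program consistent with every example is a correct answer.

filter_lt(5) | map_add(9) | map_add(9) | map_mul(-3)

Check, running the answer program on each example:
  [-28, -24, 15] -> [-28, -24] -> [-19, -15] -> [-10, -6] -> [30, 18]
  [-9, 33, 13] -> [-9] -> [0] -> [9] -> [-27]
  [42, -27, -45, -27, 27, -28, 4, 4, 43, 17] -> [-27, -45, -27, -28, 4, 4] -> [-18, -36, -18, -19, 13, 13] -> [-9, -27, -9, -10, 22, 22] -> [27, 81, 27, 30, -66, -66]
  [9, 15, 5, 21, 22, 41, -26, -12, 12, -8] -> [-26, -12, -8] -> [-17, -3, 1] -> [-8, 6, 10] -> [24, -18, -30]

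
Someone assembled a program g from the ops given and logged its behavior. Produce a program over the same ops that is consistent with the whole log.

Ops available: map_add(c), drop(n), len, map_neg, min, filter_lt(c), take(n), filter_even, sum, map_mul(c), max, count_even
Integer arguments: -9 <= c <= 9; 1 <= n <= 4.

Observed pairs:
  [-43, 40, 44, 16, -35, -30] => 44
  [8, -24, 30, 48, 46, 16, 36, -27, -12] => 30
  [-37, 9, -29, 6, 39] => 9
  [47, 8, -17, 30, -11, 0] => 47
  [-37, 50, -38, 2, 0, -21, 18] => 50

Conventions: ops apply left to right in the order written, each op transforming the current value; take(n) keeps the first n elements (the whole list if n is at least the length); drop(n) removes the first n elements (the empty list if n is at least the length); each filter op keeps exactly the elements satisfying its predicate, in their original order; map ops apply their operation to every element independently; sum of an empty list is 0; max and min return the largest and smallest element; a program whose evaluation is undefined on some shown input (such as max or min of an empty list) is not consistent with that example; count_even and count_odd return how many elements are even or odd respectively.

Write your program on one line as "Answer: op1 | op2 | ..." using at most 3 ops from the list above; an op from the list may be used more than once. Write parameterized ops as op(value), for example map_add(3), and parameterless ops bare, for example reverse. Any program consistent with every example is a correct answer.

take(3) | max

Check, running the answer program on each example:
  [-43, 40, 44, 16, -35, -30] -> [-43, 40, 44] -> 44
  [8, -24, 30, 48, 46, 16, 36, -27, -12] -> [8, -24, 30] -> 30
  [-37, 9, -29, 6, 39] -> [-37, 9, -29] -> 9
  [47, 8, -17, 30, -11, 0] -> [47, 8, -17] -> 47
  [-37, 50, -38, 2, 0, -21, 18] -> [-37, 50, -38] -> 50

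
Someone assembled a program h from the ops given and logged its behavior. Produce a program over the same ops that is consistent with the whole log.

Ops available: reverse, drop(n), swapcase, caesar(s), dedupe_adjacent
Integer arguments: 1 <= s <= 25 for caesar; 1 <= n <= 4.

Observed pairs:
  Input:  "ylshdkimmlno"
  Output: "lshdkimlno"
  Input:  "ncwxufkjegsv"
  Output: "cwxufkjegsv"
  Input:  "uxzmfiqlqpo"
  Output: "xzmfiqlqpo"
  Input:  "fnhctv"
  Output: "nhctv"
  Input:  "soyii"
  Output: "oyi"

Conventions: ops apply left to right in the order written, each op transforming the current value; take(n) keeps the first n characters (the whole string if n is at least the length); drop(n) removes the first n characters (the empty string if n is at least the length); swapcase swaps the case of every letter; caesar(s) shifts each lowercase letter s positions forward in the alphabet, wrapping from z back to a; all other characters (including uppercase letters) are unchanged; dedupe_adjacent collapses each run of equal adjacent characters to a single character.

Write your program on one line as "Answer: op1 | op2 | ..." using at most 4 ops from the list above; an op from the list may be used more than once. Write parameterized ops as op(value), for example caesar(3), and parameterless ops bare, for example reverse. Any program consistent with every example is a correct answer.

dedupe_adjacent | swapcase | drop(1) | swapcase

Check, running the answer program on each example:
  "ylshdkimmlno" -> "ylshdkimlno" -> "YLSHDKIMLNO" -> "LSHDKIMLNO" -> "lshdkimlno"
  "ncwxufkjegsv" -> "ncwxufkjegsv" -> "NCWXUFKJEGSV" -> "CWXUFKJEGSV" -> "cwxufkjegsv"
  "uxzmfiqlqpo" -> "uxzmfiqlqpo" -> "UXZMFIQLQPO" -> "XZMFIQLQPO" -> "xzmfiqlqpo"
  "fnhctv" -> "fnhctv" -> "FNHCTV" -> "NHCTV" -> "nhctv"
  "soyii" -> "soyi" -> "SOYI" -> "OYI" -> "oyi"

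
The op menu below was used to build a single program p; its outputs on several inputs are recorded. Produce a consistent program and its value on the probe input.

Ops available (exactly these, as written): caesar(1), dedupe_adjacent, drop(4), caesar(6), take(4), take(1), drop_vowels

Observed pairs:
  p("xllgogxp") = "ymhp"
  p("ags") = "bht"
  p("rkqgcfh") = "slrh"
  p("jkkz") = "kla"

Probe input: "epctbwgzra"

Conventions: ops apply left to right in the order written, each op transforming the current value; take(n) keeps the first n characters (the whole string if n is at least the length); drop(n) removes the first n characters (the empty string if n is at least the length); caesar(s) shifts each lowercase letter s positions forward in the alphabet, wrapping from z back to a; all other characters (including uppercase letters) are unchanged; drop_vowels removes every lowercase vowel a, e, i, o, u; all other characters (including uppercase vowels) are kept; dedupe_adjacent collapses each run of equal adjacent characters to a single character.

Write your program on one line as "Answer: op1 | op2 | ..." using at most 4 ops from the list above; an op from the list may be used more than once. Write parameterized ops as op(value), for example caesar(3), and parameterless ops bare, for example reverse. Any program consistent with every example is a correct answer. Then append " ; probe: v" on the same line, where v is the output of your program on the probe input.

dedupe_adjacent | take(4) | caesar(1) ; probe: "fqdu"

Check, running the answer program on each example:
  "xllgogxp" -> "xlgogxp" -> "xlgo" -> "ymhp"
  "ags" -> "ags" -> "ags" -> "bht"
  "rkqgcfh" -> "rkqgcfh" -> "rkqg" -> "slrh"
  "jkkz" -> "jkz" -> "jkz" -> "kla"
  probe: "epctbwgzra" -> "epctbwgzra" -> "epct" -> "fqdu"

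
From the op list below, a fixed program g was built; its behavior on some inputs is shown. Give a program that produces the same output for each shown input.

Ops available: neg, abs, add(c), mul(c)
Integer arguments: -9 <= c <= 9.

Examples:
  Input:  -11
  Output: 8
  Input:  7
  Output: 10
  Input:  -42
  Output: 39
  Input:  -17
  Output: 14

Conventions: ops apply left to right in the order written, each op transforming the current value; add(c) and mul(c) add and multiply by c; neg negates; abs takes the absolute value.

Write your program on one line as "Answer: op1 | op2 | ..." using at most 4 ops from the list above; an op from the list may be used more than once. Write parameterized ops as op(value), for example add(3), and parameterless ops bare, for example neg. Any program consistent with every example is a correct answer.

add(3) | neg | abs

Check, running the answer program on each example:
  -11 -> -8 -> 8 -> 8
  7 -> 10 -> -10 -> 10
  -42 -> -39 -> 39 -> 39
  -17 -> -14 -> 14 -> 14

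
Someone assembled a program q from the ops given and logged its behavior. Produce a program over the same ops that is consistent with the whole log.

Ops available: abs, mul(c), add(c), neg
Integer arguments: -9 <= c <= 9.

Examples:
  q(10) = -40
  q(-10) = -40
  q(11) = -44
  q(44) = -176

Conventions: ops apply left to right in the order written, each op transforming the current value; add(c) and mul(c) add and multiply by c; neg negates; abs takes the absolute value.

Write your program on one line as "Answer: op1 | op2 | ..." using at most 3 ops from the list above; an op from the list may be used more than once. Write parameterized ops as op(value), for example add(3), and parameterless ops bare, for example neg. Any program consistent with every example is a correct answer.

abs | mul(-4)

Check, running the answer program on each example:
  10 -> 10 -> -40
  -10 -> 10 -> -40
  11 -> 11 -> -44
  44 -> 44 -> -176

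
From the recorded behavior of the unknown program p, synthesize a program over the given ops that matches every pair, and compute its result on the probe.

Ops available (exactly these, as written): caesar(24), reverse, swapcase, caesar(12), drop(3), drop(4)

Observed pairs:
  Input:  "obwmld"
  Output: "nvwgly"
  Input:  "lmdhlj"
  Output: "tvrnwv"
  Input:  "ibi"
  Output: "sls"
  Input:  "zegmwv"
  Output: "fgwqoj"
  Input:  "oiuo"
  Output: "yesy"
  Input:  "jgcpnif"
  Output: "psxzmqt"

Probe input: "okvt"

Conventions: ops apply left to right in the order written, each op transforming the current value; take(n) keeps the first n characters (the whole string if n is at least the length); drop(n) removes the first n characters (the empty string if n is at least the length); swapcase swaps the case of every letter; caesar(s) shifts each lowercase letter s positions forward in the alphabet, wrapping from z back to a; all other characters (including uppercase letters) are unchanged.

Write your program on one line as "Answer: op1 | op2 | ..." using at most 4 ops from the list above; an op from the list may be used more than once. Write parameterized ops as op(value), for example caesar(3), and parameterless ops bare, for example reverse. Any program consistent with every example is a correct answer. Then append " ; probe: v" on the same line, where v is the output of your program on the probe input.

caesar(24) | caesar(12) | reverse ; probe: "dfuy"

Check, running the answer program on each example:
  "obwmld" -> "mzukjb" -> "ylgwvn" -> "nvwgly"
  "lmdhlj" -> "jkbfjh" -> "vwnrvt" -> "tvrnwv"
  "ibi" -> "gzg" -> "sls" -> "sls"
  "zegmwv" -> "xcekut" -> "joqwgf" -> "fgwqoj"
  "oiuo" -> "mgsm" -> "ysey" -> "yesy"
  "jgcpnif" -> "heanlgd" -> "tqmzxsp" -> "psxzmqt"
  probe: "okvt" -> "mitr" -> "yufd" -> "dfuy"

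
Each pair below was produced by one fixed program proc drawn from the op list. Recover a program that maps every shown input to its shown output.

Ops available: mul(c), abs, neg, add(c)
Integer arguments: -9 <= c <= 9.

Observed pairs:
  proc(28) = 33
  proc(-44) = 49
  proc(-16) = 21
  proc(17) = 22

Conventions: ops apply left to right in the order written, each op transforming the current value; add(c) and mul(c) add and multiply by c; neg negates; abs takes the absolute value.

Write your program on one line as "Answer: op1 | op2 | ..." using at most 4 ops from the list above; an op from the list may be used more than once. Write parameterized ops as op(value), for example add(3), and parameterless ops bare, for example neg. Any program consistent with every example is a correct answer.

neg | abs | add(5)

Check, running the answer program on each example:
  28 -> -28 -> 28 -> 33
  -44 -> 44 -> 44 -> 49
  -16 -> 16 -> 16 -> 21
  17 -> -17 -> 17 -> 22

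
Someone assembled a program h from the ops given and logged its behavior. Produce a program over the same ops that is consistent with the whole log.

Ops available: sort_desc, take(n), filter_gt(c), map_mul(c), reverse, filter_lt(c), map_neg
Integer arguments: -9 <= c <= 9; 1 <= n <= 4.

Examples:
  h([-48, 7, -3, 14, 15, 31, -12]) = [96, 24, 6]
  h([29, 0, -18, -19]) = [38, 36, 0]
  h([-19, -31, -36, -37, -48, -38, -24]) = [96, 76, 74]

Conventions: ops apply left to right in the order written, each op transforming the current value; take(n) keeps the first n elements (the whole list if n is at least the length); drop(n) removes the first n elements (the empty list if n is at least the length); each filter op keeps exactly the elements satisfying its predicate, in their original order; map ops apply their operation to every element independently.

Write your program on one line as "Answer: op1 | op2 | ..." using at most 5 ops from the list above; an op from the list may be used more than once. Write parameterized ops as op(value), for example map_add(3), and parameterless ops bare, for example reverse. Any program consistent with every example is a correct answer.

map_mul(2) | map_neg | sort_desc | take(3)

Check, running the answer program on each example:
  [-48, 7, -3, 14, 15, 31, -12] -> [-96, 14, -6, 28, 30, 62, -24] -> [96, -14, 6, -28, -30, -62, 24] -> [96, 24, 6, -14, -28, -30, -62] -> [96, 24, 6]
  [29, 0, -18, -19] -> [58, 0, -36, -38] -> [-58, 0, 36, 38] -> [38, 36, 0, -58] -> [38, 36, 0]
  [-19, -31, -36, -37, -48, -38, -24] -> [-38, -62, -72, -74, -96, -76, -48] -> [38, 62, 72, 74, 96, 76, 48] -> [96, 76, 74, 72, 62, 48, 38] -> [96, 76, 74]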